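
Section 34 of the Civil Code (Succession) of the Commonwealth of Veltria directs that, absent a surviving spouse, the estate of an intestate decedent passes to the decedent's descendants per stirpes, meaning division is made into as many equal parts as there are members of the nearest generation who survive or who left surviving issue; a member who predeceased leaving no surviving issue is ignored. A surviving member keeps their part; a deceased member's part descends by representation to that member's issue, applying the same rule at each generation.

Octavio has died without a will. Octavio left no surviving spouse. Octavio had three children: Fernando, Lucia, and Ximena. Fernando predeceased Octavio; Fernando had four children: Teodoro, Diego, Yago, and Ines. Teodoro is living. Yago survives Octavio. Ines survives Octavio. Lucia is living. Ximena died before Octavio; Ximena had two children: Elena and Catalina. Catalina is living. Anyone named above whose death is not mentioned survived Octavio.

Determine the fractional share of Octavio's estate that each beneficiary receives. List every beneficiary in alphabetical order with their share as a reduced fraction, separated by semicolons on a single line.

Catalina 1/6; Diego 1/12; Elena 1/6; Ines 1/12; Lucia 1/3; Teodoro 1/12; Yago 1/12

There is no surviving spouse, so the entire estate passes to Octavio's descendants per stirpes.
The estate is divided into 3 equal shares of 1/3 among Fernando, Lucia, Ximena.
Fernando predeceased; the 1/3 allotted to Fernando's branch passes to Fernando's issue by representation.
The 1/3 is divided into 4 equal shares of 1/12 among Teodoro, Diego, Yago, Ines.
Teodoro is living and takes 1/12.
Diego is living and takes 1/12.
Yago is living and takes 1/12.
Ines is living and takes 1/12.
Lucia is living and takes 1/3.
Ximena predeceased; the 1/3 allotted to Ximena's branch passes to Ximena's issue by representation.
The 1/3 is divided into 2 equal shares of 1/6 among Elena, Catalina.
Elena is living and takes 1/6.
Catalina is living and takes 1/6.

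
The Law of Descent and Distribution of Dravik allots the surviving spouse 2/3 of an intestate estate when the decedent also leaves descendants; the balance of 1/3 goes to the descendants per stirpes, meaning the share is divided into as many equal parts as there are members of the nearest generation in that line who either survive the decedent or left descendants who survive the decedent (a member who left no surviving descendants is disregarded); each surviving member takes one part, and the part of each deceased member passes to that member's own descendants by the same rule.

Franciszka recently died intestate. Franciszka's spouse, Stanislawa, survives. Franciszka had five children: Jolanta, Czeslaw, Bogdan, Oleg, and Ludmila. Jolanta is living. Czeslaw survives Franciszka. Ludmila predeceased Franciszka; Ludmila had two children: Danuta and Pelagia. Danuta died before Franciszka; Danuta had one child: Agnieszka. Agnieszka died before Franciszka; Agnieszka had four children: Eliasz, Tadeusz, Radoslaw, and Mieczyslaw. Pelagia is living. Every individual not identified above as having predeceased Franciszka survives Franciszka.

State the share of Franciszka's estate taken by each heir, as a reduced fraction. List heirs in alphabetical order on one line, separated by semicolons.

Stanislawa, as surviving spouse, takes 2/3.
The remaining 1/3 passes to Franciszka's descendants per stirpes.
The 1/3 is divided into 5 equal shares of 1/15 among Jolanta, Czeslaw, Bogdan, Oleg, Ludmila.
Jolanta is living and takes 1/15.
Czeslaw is living and takes 1/15.
Bogdan is living and takes 1/15.
Oleg is living and takes 1/15.
Ludmila predeceased; the 1/15 allotted to Ludmila's branch passes to Ludmila's issue by representation.
The 1/15 is divided into 2 equal shares of 1/30 among Danuta, Pelagia.
Danuta predeceased; the 1/30 allotted to Danuta's branch passes to Danuta's issue by representation.
Agnieszka's line is the sole branch at this level, so the full 1/30 passes to Agnieszka's issue by representation.
The 1/30 is divided into 4 equal shares of 1/120 among Eliasz, Tadeusz, Radoslaw, Mieczyslaw.
Eliasz is living and takes 1/120.
Tadeusz is living and takes 1/120.
Radoslaw is living and takes 1/120.
Mieczyslaw is living and takes 1/120.
Pelagia is living and takes 1/30.

Bogdan 1/15; Czeslaw 1/15; Eliasz 1/120; Jolanta 1/15; Mieczyslaw 1/120; Oleg 1/15; Pelagia 1/30; Radoslaw 1/120; Stanislawa 2/3; Tadeusz 1/120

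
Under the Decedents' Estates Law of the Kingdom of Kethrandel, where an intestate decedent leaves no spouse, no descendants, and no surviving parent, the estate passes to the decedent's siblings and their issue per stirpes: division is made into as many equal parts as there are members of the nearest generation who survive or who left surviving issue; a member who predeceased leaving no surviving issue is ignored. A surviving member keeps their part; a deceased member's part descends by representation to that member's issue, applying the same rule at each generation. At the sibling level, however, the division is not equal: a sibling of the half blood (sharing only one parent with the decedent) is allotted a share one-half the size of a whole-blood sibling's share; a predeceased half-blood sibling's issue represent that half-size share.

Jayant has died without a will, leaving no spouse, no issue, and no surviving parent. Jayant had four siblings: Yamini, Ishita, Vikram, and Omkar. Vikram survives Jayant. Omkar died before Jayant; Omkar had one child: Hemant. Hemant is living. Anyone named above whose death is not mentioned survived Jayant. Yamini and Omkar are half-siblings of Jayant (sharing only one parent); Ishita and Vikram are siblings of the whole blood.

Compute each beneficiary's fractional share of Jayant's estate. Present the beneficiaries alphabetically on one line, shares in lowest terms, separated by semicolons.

No spouse, descendants, or parent survives, so the estate passes to Jayant's siblings per stirpes.
Half-blood siblings count for one-half the weight of whole-blood siblings at the initial division.
Dividing 1 in proportion to weights (total weight 3): Yamini (weight 1/2) → 1/6; Ishita (weight 1) → 1/3; Vikram (weight 1) → 1/3; Omkar (weight 1/2) → 1/6.
Yamini is living and takes 1/6.
Ishita is living and takes 1/3.
Vikram is living and takes 1/3.
Omkar predeceased; the 1/6 allotted to Omkar's branch passes to Omkar's issue by representation.
Hemant is the sole taker at this level and receives the full 1/6.

Hemant 1/6; Ishita 1/3; Vikram 1/3; Yamini 1/6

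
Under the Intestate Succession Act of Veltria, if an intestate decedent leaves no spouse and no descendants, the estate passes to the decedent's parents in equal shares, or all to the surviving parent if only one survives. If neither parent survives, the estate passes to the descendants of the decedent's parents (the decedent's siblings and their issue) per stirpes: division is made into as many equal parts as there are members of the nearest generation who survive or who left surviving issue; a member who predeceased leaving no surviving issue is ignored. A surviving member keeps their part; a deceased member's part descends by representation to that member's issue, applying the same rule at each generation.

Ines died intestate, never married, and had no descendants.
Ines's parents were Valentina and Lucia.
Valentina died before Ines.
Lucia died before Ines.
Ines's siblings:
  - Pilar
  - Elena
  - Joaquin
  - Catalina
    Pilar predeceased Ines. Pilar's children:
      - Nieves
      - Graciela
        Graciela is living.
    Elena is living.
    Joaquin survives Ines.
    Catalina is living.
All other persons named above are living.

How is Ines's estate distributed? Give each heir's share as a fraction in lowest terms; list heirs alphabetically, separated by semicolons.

Catalina 1/4; Elena 1/4; Graciela 1/8; Joaquin 1/4; Nieves 1/8

Neither parent survives and there are no descendants, so the estate passes to Ines's siblings and their issue per stirpes.
The estate is divided into 4 equal shares of 1/4 among Pilar, Elena, Joaquin, Catalina.
Pilar predeceased; the 1/4 allotted to Pilar's branch passes to Pilar's issue by representation.
The 1/4 is divided into 2 equal shares of 1/8 among Nieves, Graciela.
Nieves is living and takes 1/8.
Graciela is living and takes 1/8.
Elena is living and takes 1/4.
Joaquin is living and takes 1/4.
Catalina is living and takes 1/4.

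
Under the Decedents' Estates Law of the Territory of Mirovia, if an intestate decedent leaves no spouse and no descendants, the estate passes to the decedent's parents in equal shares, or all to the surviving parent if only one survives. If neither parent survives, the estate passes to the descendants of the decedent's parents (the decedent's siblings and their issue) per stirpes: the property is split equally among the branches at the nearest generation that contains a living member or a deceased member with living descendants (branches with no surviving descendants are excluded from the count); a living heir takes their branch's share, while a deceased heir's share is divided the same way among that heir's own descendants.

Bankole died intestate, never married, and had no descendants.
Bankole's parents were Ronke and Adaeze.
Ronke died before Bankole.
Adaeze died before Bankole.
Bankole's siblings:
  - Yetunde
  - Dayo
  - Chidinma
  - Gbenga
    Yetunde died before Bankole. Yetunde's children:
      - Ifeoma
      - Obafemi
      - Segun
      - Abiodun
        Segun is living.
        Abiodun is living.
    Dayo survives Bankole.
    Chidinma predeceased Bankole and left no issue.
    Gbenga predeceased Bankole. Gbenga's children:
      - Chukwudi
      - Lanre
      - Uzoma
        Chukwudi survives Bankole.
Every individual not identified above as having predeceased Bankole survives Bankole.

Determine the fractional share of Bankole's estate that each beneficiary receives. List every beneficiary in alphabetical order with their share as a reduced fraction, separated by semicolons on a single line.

Abiodun 1/12; Chukwudi 1/9; Dayo 1/3; Ifeoma 1/12; Lanre 1/9; Obafemi 1/12; Segun 1/12; Uzoma 1/9

Neither parent survives and there are no descendants, so the estate passes to Bankole's siblings and their issue per stirpes.
Chidinma left no surviving issue, so that branch lapses and is disregarded.
The estate is divided into 3 equal shares of 1/3 among Yetunde, Dayo, Gbenga.
Yetunde predeceased; the 1/3 allotted to Yetunde's branch passes to Yetunde's issue by representation.
The 1/3 is divided into 4 equal shares of 1/12 among Ifeoma, Obafemi, Segun, Abiodun.
Ifeoma is living and takes 1/12.
Obafemi is living and takes 1/12.
Segun is living and takes 1/12.
Abiodun is living and takes 1/12.
Dayo is living and takes 1/3.
Gbenga predeceased; the 1/3 allotted to Gbenga's branch passes to Gbenga's issue by representation.
The 1/3 is divided into 3 equal shares of 1/9 among Chukwudi, Lanre, Uzoma.
Chukwudi is living and takes 1/9.
Lanre is living and takes 1/9.
Uzoma is living and takes 1/9.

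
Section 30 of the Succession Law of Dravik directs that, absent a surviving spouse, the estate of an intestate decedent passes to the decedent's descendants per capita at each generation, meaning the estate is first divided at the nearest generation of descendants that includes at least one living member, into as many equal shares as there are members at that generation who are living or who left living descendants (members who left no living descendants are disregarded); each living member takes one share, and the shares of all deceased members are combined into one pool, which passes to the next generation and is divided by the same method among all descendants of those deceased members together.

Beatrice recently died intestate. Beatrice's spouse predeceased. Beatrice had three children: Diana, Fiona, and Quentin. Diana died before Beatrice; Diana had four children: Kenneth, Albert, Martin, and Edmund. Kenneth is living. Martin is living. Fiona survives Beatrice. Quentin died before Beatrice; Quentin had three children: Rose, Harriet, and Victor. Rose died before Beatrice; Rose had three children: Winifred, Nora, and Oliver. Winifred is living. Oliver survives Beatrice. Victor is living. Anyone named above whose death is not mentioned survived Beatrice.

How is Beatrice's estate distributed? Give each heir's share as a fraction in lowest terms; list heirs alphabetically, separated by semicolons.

Albert 2/21; Edmund 2/21; Fiona 1/3; Harriet 2/21; Kenneth 2/21; Martin 2/21; Nora 2/63; Oliver 2/63; Victor 2/21; Winifred 2/63

There is no surviving spouse, so the entire estate passes to Beatrice's descendants per capita at each generation.
At generation 1 (Diana, Fiona, Quentin) there are 3 shares of (1)/3 = 1/3 each.
Living: Fiona — each takes 1/3.
Deceased: Diana and Quentin. Their combined 2/3 is pooled and carried to generation 2.
At generation 2 (Kenneth, Albert, Martin, Edmund, Rose, Harriet, Victor) there are 7 shares of (2/3)/7 = 2/21 each.
Living: Kenneth, Albert, Martin, Edmund, Harriet, and Victor — each takes 2/21.
Deceased: Rose. That 2/21 share is carried to generation 3.
At generation 3 (Winifred, Nora, Oliver) there are 3 shares of (2/21)/3 = 2/63 each.
Living: Winifred, Nora, and Oliver — each takes 2/63.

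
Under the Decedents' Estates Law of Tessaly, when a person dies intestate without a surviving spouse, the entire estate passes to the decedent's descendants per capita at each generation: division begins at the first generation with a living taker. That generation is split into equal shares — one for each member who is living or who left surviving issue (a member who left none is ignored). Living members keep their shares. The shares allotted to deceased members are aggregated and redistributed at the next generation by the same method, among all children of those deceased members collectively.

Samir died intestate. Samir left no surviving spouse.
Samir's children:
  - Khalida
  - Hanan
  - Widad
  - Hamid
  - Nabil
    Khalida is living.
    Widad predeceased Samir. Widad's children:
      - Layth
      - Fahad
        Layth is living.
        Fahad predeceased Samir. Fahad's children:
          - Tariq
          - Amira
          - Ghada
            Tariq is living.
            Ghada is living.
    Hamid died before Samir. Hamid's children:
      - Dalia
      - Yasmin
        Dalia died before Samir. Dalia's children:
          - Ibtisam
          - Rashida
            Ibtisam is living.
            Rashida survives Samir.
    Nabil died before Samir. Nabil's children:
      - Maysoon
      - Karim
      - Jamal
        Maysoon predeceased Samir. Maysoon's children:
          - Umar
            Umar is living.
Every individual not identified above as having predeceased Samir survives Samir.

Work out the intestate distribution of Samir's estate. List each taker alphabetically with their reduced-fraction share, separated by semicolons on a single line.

Amira 3/70; Ghada 3/70; Hanan 1/5; Ibtisam 3/70; Jamal 3/35; Karim 3/35; Khalida 1/5; Layth 3/35; Rashida 3/70; Tariq 3/70; Umar 3/70; Yasmin 3/35

There is no surviving spouse, so the entire estate passes to Samir's descendants per capita at each generation.
At generation 1 (Khalida, Hanan, Widad, Hamid, Nabil) there are 5 shares of (1)/5 = 1/5 each.
Living: Khalida and Hanan — each takes 1/5.
Deceased: Widad, Hamid, and Nabil. Their combined 3/5 is pooled and carried to generation 2.
At generation 2 (Layth, Fahad, Dalia, Yasmin, Maysoon, Karim, Jamal) there are 7 shares of (3/5)/7 = 3/35 each.
Living: Layth, Yasmin, Karim, and Jamal — each takes 3/35.
Deceased: Fahad, Dalia, and Maysoon. Their combined 9/35 is pooled and carried to generation 3.
At generation 3 (Tariq, Amira, Ghada, Ibtisam, Rashida, Umar) there are 6 shares of (9/35)/6 = 3/70 each.
Living: Tariq, Amira, Ghada, Ibtisam, Rashida, and Umar — each takes 3/70.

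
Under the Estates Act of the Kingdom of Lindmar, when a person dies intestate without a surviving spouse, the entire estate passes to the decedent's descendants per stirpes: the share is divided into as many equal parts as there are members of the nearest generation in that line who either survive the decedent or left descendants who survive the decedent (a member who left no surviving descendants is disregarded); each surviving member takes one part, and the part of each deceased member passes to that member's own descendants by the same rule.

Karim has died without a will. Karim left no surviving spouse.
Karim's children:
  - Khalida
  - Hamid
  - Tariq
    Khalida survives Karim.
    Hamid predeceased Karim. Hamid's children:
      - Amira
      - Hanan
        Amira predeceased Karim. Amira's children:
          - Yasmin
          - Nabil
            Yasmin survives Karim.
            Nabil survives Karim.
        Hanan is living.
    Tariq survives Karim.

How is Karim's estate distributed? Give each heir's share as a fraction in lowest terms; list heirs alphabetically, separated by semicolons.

Hanan 1/6; Khalida 1/3; Nabil 1/12; Tariq 1/3; Yasmin 1/12

There is no surviving spouse, so the entire estate passes to Karim's descendants per stirpes.
The estate is divided into 3 equal shares of 1/3 among Khalida, Hamid, Tariq.
Khalida is living and takes 1/3.
Hamid predeceased; the 1/3 allotted to Hamid's branch passes to Hamid's issue by representation.
The 1/3 is divided into 2 equal shares of 1/6 among Amira, Hanan.
Amira predeceased; the 1/6 allotted to Amira's branch passes to Amira's issue by representation.
The 1/6 is divided into 2 equal shares of 1/12 among Yasmin, Nabil.
Yasmin is living and takes 1/12.
Nabil is living and takes 1/12.
Hanan is living and takes 1/6.
Tariq is living and takes 1/3.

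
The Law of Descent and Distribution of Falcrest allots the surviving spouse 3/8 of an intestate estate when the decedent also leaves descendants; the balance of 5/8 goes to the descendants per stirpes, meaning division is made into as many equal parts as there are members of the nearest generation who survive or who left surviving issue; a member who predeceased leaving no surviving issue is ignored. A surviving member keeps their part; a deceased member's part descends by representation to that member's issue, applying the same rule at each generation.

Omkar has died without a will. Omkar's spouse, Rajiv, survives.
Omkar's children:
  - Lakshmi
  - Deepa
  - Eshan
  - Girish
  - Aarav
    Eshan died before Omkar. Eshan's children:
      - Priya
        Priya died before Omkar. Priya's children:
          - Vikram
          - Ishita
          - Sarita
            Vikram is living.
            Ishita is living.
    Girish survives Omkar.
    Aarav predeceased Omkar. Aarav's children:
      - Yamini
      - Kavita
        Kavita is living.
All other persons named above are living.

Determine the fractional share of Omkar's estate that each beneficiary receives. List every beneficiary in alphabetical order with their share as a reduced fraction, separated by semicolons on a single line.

Deepa 1/8; Girish 1/8; Ishita 1/24; Kavita 1/16; Lakshmi 1/8; Rajiv 3/8; Sarita 1/24; Vikram 1/24; Yamini 1/16

Rajiv, as surviving spouse, takes 3/8.
The remaining 5/8 passes to Omkar's descendants per stirpes.
The 5/8 is divided into 5 equal shares of 1/8 among Lakshmi, Deepa, Eshan, Girish, Aarav.
Lakshmi is living and takes 1/8.
Deepa is living and takes 1/8.
Eshan predeceased; the 1/8 allotted to Eshan's branch passes to Eshan's issue by representation.
Priya's line is the sole branch at this level, so the full 1/8 passes to Priya's issue by representation.
The 1/8 is divided into 3 equal shares of 1/24 among Vikram, Ishita, Sarita.
Vikram is living and takes 1/24.
Ishita is living and takes 1/24.
Sarita is living and takes 1/24.
Girish is living and takes 1/8.
Aarav predeceased; the 1/8 allotted to Aarav's branch passes to Aarav's issue by representation.
The 1/8 is divided into 2 equal shares of 1/16 among Yamini, Kavita.
Yamini is living and takes 1/16.
Kavita is living and takes 1/16.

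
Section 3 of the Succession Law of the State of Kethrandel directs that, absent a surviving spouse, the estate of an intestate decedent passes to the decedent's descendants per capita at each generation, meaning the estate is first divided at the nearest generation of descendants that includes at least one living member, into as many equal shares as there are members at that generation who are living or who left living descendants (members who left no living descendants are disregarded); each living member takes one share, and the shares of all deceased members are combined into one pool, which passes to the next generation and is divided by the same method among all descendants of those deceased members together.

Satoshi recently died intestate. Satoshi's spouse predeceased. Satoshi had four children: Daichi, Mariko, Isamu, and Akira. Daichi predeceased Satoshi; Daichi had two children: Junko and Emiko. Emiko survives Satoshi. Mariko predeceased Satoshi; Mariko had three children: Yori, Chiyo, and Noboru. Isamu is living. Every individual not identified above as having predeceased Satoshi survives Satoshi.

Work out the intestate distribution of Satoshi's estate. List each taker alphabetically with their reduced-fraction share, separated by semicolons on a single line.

There is no surviving spouse, so the entire estate passes to Satoshi's descendants per capita at each generation.
At generation 1 (Daichi, Mariko, Isamu, Akira) there are 4 shares of (1)/4 = 1/4 each.
Living: Isamu and Akira — each takes 1/4.
Deceased: Daichi and Mariko. Their combined 1/2 is pooled and carried to generation 2.
At generation 2 (Junko, Emiko, Yori, Chiyo, Noboru) there are 5 shares of (1/2)/5 = 1/10 each.
Living: Junko, Emiko, Yori, Chiyo, and Noboru — each takes 1/10.

Akira 1/4; Chiyo 1/10; Emiko 1/10; Isamu 1/4; Junko 1/10; Noboru 1/10; Yori 1/10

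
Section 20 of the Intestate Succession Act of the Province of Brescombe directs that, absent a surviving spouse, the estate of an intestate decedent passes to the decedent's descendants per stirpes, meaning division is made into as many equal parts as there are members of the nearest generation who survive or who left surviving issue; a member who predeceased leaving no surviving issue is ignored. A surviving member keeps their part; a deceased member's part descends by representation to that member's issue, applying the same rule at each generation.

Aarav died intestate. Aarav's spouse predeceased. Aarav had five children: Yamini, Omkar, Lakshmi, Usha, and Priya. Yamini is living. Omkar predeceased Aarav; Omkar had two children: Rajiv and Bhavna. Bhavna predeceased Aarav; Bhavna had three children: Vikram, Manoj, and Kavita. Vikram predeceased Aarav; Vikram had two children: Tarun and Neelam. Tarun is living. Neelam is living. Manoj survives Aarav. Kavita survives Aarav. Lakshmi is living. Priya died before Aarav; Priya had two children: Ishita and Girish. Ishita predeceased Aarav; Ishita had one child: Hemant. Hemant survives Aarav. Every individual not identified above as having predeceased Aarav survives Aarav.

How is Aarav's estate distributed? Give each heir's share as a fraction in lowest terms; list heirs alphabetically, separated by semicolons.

Girish 1/10; Hemant 1/10; Kavita 1/30; Lakshmi 1/5; Manoj 1/30; Neelam 1/60; Rajiv 1/10; Tarun 1/60; Usha 1/5; Yamini 1/5

There is no surviving spouse, so the entire estate passes to Aarav's descendants per stirpes.
The estate is divided into 5 equal shares of 1/5 among Yamini, Omkar, Lakshmi, Usha, Priya.
Yamini is living and takes 1/5.
Omkar predeceased; the 1/5 allotted to Omkar's branch passes to Omkar's issue by representation.
The 1/5 is divided into 2 equal shares of 1/10 among Rajiv, Bhavna.
Rajiv is living and takes 1/10.
Bhavna predeceased; the 1/10 allotted to Bhavna's branch passes to Bhavna's issue by representation.
The 1/10 is divided into 3 equal shares of 1/30 among Vikram, Manoj, Kavita.
Vikram predeceased; the 1/30 allotted to Vikram's branch passes to Vikram's issue by representation.
The 1/30 is divided into 2 equal shares of 1/60 among Tarun, Neelam.
Tarun is living and takes 1/60.
Neelam is living and takes 1/60.
Manoj is living and takes 1/30.
Kavita is living and takes 1/30.
Lakshmi is living and takes 1/5.
Usha is living and takes 1/5.
Priya predeceased; the 1/5 allotted to Priya's branch passes to Priya's issue by representation.
The 1/5 is divided into 2 equal shares of 1/10 among Ishita, Girish.
Ishita predeceased; the 1/10 allotted to Ishita's branch passes to Ishita's issue by representation.
Hemant is the sole taker at this level and receives the full 1/10.
Girish is living and takes 1/10.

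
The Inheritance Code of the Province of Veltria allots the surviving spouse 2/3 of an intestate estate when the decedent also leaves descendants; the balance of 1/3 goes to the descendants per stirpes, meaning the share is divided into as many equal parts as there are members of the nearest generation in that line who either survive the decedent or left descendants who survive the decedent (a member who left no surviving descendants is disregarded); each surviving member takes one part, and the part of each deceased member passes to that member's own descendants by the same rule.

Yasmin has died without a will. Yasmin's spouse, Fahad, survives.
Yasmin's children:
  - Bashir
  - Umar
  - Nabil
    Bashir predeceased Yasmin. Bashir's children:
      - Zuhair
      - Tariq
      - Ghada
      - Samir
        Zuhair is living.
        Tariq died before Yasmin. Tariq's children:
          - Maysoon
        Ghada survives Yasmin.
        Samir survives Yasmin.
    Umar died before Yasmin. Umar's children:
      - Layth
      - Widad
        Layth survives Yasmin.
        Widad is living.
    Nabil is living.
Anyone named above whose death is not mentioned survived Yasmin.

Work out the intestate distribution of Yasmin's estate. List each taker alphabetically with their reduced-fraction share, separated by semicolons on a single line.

Fahad, as surviving spouse, takes 2/3.
The remaining 1/3 passes to Yasmin's descendants per stirpes.
The 1/3 is divided into 3 equal shares of 1/9 among Bashir, Umar, Nabil.
Bashir predeceased; the 1/9 allotted to Bashir's branch passes to Bashir's issue by representation.
The 1/9 is divided into 4 equal shares of 1/36 among Zuhair, Tariq, Ghada, Samir.
Zuhair is living and takes 1/36.
Tariq predeceased; the 1/36 allotted to Tariq's branch passes to Tariq's issue by representation.
Maysoon is the sole taker at this level and receives the full 1/36.
Ghada is living and takes 1/36.
Samir is living and takes 1/36.
Umar predeceased; the 1/9 allotted to Umar's branch passes to Umar's issue by representation.
The 1/9 is divided into 2 equal shares of 1/18 among Layth, Widad.
Layth is living and takes 1/18.
Widad is living and takes 1/18.
Nabil is living and takes 1/9.

Fahad 2/3; Ghada 1/36; Layth 1/18; Maysoon 1/36; Nabil 1/9; Samir 1/36; Widad 1/18; Zuhair 1/36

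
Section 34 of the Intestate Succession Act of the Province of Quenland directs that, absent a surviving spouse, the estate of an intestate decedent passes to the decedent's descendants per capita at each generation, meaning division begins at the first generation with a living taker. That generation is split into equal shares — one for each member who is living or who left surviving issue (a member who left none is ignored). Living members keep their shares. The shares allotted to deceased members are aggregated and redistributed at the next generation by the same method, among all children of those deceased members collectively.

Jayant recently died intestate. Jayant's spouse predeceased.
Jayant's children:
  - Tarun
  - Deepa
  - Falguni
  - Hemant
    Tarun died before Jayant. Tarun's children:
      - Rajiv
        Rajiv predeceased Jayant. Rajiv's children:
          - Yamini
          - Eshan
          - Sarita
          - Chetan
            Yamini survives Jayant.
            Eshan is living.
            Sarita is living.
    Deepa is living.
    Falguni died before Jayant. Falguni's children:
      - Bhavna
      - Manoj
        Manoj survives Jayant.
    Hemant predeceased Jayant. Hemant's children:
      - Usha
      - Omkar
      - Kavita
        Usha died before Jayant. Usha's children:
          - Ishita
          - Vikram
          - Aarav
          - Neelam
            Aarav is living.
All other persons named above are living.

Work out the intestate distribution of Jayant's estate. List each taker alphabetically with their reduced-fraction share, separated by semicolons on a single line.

Aarav 1/32; Bhavna 1/8; Chetan 1/32; Deepa 1/4; Eshan 1/32; Ishita 1/32; Kavita 1/8; Manoj 1/8; Neelam 1/32; Omkar 1/8; Sarita 1/32; Vikram 1/32; Yamini 1/32

There is no surviving spouse, so the entire estate passes to Jayant's descendants per capita at each generation.
At generation 1 (Tarun, Deepa, Falguni, Hemant) there are 4 shares of (1)/4 = 1/4 each.
Living: Deepa — each takes 1/4.
Deceased: Tarun, Falguni, and Hemant. Their combined 3/4 is pooled and carried to generation 2.
At generation 2 (Rajiv, Bhavna, Manoj, Usha, Omkar, Kavita) there are 6 shares of (3/4)/6 = 1/8 each.
Living: Bhavna, Manoj, Omkar, and Kavita — each takes 1/8.
Deceased: Rajiv and Usha. Their combined 1/4 is pooled and carried to generation 3.
At generation 3 (Yamini, Eshan, Sarita, Chetan, Ishita, Vikram, Aarav, Neelam) there are 8 shares of (1/4)/8 = 1/32 each.
Living: Yamini, Eshan, Sarita, Chetan, Ishita, Vikram, Aarav, and Neelam — each takes 1/32.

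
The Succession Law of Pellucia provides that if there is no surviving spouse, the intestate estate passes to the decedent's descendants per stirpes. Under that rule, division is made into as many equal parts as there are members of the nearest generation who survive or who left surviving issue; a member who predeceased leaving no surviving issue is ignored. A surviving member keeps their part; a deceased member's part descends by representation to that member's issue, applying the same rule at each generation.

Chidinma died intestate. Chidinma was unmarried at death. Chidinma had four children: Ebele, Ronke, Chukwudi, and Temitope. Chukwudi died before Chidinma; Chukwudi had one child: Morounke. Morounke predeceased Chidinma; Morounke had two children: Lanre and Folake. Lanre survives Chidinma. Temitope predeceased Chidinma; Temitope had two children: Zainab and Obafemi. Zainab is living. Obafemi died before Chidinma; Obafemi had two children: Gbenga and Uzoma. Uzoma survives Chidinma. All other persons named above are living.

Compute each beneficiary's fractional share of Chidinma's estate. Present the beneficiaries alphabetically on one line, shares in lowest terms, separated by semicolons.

There is no surviving spouse, so the entire estate passes to Chidinma's descendants per stirpes.
The estate is divided into 4 equal shares of 1/4 among Ebele, Ronke, Chukwudi, Temitope.
Ebele is living and takes 1/4.
Ronke is living and takes 1/4.
Chukwudi predeceased; the 1/4 allotted to Chukwudi's branch passes to Chukwudi's issue by representation.
Morounke's line is the sole branch at this level, so the full 1/4 passes to Morounke's issue by representation.
The 1/4 is divided into 2 equal shares of 1/8 among Lanre, Folake.
Lanre is living and takes 1/8.
Folake is living and takes 1/8.
Temitope predeceased; the 1/4 allotted to Temitope's branch passes to Temitope's issue by representation.
The 1/4 is divided into 2 equal shares of 1/8 among Zainab, Obafemi.
Zainab is living and takes 1/8.
Obafemi predeceased; the 1/8 allotted to Obafemi's branch passes to Obafemi's issue by representation.
The 1/8 is divided into 2 equal shares of 1/16 among Gbenga, Uzoma.
Gbenga is living and takes 1/16.
Uzoma is living and takes 1/16.

Ebele 1/4; Folake 1/8; Gbenga 1/16; Lanre 1/8; Ronke 1/4; Uzoma 1/16; Zainab 1/8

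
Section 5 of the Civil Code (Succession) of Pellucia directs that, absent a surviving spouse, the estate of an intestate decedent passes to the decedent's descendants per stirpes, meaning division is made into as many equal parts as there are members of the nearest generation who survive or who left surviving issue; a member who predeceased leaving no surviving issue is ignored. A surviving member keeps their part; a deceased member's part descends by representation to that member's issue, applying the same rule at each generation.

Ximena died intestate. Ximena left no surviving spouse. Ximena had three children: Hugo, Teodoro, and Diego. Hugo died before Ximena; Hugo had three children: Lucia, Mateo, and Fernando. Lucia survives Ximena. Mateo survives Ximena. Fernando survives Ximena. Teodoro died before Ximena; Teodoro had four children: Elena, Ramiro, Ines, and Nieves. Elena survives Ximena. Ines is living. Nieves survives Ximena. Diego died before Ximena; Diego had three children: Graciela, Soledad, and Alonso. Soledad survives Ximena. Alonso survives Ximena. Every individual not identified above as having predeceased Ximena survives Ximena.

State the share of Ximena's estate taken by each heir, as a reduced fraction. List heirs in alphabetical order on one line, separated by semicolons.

There is no surviving spouse, so the entire estate passes to Ximena's descendants per stirpes.
The estate is divided into 3 equal shares of 1/3 among Hugo, Teodoro, Diego.
Hugo predeceased; the 1/3 allotted to Hugo's branch passes to Hugo's issue by representation.
The 1/3 is divided into 3 equal shares of 1/9 among Lucia, Mateo, Fernando.
Lucia is living and takes 1/9.
Mateo is living and takes 1/9.
Fernando is living and takes 1/9.
Teodoro predeceased; the 1/3 allotted to Teodoro's branch passes to Teodoro's issue by representation.
The 1/3 is divided into 4 equal shares of 1/12 among Elena, Ramiro, Ines, Nieves.
Elena is living and takes 1/12.
Ramiro is living and takes 1/12.
Ines is living and takes 1/12.
Nieves is living and takes 1/12.
Diego predeceased; the 1/3 allotted to Diego's branch passes to Diego's issue by representation.
The 1/3 is divided into 3 equal shares of 1/9 among Graciela, Soledad, Alonso.
Graciela is living and takes 1/9.
Soledad is living and takes 1/9.
Alonso is living and takes 1/9.

Alonso 1/9; Elena 1/12; Fernando 1/9; Graciela 1/9; Ines 1/12; Lucia 1/9; Mateo 1/9; Nieves 1/12; Ramiro 1/12; Soledad 1/9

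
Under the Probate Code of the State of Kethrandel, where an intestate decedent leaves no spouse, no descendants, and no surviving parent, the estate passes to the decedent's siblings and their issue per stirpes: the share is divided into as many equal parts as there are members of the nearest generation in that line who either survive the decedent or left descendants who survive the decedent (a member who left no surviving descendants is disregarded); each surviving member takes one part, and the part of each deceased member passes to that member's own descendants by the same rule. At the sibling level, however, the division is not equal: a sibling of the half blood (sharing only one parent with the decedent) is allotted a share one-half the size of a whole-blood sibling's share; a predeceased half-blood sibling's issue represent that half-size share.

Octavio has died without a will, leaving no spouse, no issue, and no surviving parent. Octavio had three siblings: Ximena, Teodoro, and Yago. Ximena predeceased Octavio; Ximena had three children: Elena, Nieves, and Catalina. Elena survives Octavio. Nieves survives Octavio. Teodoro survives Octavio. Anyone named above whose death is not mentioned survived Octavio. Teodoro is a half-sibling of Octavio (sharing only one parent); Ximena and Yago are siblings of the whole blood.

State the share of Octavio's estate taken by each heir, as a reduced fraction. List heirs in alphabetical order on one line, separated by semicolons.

Catalina 2/15; Elena 2/15; Nieves 2/15; Teodoro 1/5; Yago 2/5

No spouse, descendants, or parent survives, so the estate passes to Octavio's siblings per stirpes.
Half-blood siblings count for one-half the weight of whole-blood siblings at the initial division.
Dividing 1 in proportion to weights (total weight 5/2): Ximena (weight 1) → 2/5; Teodoro (weight 1/2) → 1/5; Yago (weight 1) → 2/5.
Ximena predeceased; the 2/5 allotted to Ximena's branch passes to Ximena's issue by representation.
The 2/5 is divided into 3 equal shares of 2/15 among Elena, Nieves, Catalina.
Elena is living and takes 2/15.
Nieves is living and takes 2/15.
Catalina is living and takes 2/15.
Teodoro is living and takes 1/5.
Yago is living and takes 2/5.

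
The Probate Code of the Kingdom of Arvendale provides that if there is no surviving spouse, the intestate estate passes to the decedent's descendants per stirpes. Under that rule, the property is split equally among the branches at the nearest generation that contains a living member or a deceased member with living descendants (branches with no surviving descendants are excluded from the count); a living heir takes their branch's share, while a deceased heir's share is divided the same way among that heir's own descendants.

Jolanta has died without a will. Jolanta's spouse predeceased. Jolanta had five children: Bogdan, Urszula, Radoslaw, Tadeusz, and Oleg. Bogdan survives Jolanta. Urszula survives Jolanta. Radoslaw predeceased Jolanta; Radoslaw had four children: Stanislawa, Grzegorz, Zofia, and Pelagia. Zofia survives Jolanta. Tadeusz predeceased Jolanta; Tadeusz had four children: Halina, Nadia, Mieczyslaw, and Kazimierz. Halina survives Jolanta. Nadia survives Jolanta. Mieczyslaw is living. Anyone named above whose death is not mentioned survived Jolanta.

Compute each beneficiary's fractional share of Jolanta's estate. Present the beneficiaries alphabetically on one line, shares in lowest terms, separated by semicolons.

There is no surviving spouse, so the entire estate passes to Jolanta's descendants per stirpes.
The estate is divided into 5 equal shares of 1/5 among Bogdan, Urszula, Radoslaw, Tadeusz, Oleg.
Bogdan is living and takes 1/5.
Urszula is living and takes 1/5.
Radoslaw predeceased; the 1/5 allotted to Radoslaw's branch passes to Radoslaw's issue by representation.
The 1/5 is divided into 4 equal shares of 1/20 among Stanislawa, Grzegorz, Zofia, Pelagia.
Stanislawa is living and takes 1/20.
Grzegorz is living and takes 1/20.
Zofia is living and takes 1/20.
Pelagia is living and takes 1/20.
Tadeusz predeceased; the 1/5 allotted to Tadeusz's branch passes to Tadeusz's issue by representation.
The 1/5 is divided into 4 equal shares of 1/20 among Halina, Nadia, Mieczyslaw, Kazimierz.
Halina is living and takes 1/20.
Nadia is living and takes 1/20.
Mieczyslaw is living and takes 1/20.
Kazimierz is living and takes 1/20.
Oleg is living and takes 1/5.

Bogdan 1/5; Grzegorz 1/20; Halina 1/20; Kazimierz 1/20; Mieczyslaw 1/20; Nadia 1/20; Oleg 1/5; Pelagia 1/20; Stanislawa 1/20; Urszula 1/5; Zofia 1/20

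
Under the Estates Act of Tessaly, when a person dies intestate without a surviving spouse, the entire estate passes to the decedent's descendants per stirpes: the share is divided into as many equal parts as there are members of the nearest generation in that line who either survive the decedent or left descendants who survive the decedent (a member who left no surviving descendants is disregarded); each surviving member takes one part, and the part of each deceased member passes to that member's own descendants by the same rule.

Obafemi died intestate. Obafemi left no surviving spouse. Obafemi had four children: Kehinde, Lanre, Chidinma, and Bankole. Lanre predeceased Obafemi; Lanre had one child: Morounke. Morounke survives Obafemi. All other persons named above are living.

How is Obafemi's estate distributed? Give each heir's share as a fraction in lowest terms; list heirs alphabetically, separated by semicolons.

Bankole 1/4; Chidinma 1/4; Kehinde 1/4; Morounke 1/4

There is no surviving spouse, so the entire estate passes to Obafemi's descendants per stirpes.
The estate is divided into 4 equal shares of 1/4 among Kehinde, Lanre, Chidinma, Bankole.
Kehinde is living and takes 1/4.
Lanre predeceased; the 1/4 allotted to Lanre's branch passes to Lanre's issue by representation.
Morounke is the sole taker at this level and receives the full 1/4.
Chidinma is living and takes 1/4.
Bankole is living and takes 1/4.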